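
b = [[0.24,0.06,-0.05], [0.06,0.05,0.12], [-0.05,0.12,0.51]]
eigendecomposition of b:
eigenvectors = [[-0.28,0.95,-0.12], [0.93,0.30,0.22], [-0.25,0.04,0.97]]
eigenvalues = [-0.0, 0.26, 0.54]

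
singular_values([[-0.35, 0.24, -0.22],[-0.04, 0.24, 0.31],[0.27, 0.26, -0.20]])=[0.48, 0.43, 0.39]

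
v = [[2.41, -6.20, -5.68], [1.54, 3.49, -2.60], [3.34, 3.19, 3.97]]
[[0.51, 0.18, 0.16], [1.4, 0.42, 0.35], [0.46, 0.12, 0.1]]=v @ [[0.2,  0.06,  0.05], [0.17,  0.05,  0.04], [-0.19,  -0.06,  -0.05]]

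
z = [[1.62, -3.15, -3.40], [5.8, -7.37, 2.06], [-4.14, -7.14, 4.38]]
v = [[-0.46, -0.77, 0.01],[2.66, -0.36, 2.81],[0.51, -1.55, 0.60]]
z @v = [[-10.86,5.16,-10.88], [-21.22,-5.01,-19.42], [-14.85,-1.03,-17.48]]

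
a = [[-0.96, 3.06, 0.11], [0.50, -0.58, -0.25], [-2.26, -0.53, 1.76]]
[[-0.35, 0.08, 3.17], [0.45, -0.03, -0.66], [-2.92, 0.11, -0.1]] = a@[[0.81, 0.55, -0.22], [0.16, 0.17, 0.97], [-0.57, 0.82, -0.05]]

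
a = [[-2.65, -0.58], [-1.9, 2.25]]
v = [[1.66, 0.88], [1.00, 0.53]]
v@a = [[-6.07, 1.02], [-3.66, 0.61]]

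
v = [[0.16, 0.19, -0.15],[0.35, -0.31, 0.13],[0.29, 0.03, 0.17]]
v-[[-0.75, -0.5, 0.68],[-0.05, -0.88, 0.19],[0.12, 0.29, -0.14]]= [[0.91, 0.69, -0.83],[0.40, 0.57, -0.06],[0.17, -0.26, 0.31]]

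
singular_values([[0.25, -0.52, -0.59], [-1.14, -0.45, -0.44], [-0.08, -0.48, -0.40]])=[1.4, 0.9, 0.07]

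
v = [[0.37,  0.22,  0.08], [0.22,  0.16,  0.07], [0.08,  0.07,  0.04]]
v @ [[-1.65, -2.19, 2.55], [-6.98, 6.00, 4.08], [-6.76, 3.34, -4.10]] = [[-2.69,0.78,1.51], [-1.95,0.71,0.93], [-0.89,0.38,0.33]]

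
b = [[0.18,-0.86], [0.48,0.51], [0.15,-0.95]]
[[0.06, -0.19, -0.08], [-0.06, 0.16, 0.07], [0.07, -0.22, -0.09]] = b@[[-0.03, 0.08, 0.03], [-0.08, 0.24, 0.10]]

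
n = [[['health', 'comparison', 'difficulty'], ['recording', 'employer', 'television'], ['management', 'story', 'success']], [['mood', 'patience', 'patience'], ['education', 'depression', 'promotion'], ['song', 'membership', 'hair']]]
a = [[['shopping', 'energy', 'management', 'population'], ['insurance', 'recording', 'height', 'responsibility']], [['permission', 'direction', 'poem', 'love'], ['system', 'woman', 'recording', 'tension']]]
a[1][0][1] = 'direction'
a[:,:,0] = [['shopping', 'insurance'], ['permission', 'system']]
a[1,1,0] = 'system'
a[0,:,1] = ['energy', 'recording']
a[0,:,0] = ['shopping', 'insurance']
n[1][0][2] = 'patience'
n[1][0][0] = 'mood'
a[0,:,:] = [['shopping', 'energy', 'management', 'population'], ['insurance', 'recording', 'height', 'responsibility']]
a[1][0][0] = 'permission'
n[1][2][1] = 'membership'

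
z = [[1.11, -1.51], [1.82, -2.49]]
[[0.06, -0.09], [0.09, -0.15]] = z @ [[0.20, 0.11], [0.11, 0.14]]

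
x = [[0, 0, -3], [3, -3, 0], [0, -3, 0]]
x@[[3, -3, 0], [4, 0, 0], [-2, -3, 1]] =[[6, 9, -3], [-3, -9, 0], [-12, 0, 0]]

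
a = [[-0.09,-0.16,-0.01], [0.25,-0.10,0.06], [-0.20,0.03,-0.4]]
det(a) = -0.017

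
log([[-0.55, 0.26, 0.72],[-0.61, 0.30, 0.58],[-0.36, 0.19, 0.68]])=[[(-2.9+6.38j), 0.37-2.04j, (1.6-4.3j)], [(0.53+8.1j), (-2.66-2.59j), (0.44-5.47j)], [-1.30+0.96j, (0.77-0.31j), (-0.04-0.65j)]]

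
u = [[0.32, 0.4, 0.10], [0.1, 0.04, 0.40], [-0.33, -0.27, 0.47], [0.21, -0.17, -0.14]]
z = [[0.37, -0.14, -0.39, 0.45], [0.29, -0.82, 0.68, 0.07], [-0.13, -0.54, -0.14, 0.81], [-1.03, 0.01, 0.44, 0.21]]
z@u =[[0.33, 0.17, -0.27], [-0.20, -0.11, 0.01], [0.12, -0.17, -0.41], [-0.43, -0.57, 0.08]]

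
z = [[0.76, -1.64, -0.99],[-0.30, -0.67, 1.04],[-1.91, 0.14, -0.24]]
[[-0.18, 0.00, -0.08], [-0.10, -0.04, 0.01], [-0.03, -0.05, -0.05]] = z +[[-0.94, 1.64, 0.91], [0.20, 0.63, -1.03], [1.88, -0.19, 0.19]]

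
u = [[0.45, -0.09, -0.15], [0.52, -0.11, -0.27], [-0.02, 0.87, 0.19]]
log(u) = [[-1.21, 0.43, -0.31], [1.43, -1.53, -0.71], [-2.38, 3.60, -0.55]]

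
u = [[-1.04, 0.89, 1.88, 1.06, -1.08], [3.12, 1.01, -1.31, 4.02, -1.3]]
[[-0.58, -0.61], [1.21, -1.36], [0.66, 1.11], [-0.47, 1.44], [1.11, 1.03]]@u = [[-1.30,-1.13,-0.29,-3.07,1.42],  [-5.5,-0.3,4.06,-4.18,0.46],  [2.78,1.71,-0.21,5.16,-2.16],  [4.98,1.04,-2.77,5.29,-1.36],  [2.06,2.03,0.74,5.32,-2.54]]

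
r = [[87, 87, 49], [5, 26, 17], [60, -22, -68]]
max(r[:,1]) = 87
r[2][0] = 60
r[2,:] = [60, -22, -68]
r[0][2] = 49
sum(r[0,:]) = 223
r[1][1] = 26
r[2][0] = 60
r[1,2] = 17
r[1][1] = 26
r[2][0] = 60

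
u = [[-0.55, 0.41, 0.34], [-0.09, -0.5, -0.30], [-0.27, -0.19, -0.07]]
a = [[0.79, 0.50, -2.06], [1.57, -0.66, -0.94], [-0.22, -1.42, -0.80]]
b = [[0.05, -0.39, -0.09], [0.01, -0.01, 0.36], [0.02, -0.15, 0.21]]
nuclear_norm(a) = 5.51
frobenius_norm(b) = 0.60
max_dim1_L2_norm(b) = 0.4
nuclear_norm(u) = 1.42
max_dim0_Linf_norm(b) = 0.39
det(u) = 0.00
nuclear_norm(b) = 0.85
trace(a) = -0.67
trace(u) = -1.12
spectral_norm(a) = 2.79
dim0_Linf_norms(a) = [1.57, 1.42, 2.06]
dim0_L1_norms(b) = [0.08, 0.55, 0.66]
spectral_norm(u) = 0.87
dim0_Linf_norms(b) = [0.05, 0.39, 0.36]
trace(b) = 0.25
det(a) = 4.99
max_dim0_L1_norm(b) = 0.66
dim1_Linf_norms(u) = [0.55, 0.5, 0.27]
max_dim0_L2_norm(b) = 0.43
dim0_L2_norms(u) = [0.62, 0.67, 0.46]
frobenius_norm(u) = 1.02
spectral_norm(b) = 0.43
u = b @ a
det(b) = 0.00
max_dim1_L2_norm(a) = 2.26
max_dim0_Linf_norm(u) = 0.55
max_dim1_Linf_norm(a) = 2.06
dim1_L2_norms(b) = [0.4, 0.36, 0.26]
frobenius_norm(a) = 3.41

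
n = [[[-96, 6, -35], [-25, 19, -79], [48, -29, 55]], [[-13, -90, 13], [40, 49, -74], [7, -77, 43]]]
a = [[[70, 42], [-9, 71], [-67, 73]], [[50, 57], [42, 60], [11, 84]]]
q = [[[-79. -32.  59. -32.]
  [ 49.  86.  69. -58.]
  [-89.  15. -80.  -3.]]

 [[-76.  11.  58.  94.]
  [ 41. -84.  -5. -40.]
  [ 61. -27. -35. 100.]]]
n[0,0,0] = -96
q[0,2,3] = -3.0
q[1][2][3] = 100.0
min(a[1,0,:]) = 50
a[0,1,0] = -9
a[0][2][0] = -67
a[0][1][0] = -9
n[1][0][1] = -90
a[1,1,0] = 42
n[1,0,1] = -90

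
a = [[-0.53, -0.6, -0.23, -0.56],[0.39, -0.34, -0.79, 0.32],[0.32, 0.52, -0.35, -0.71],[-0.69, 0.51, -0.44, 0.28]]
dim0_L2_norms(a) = [1.01, 1.0, 1.0, 1.0]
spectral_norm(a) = 1.01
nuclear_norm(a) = 4.00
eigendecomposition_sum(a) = [[(0.13-0j),  -0.11-0.00j,  0.14-0.00j,  (-0.28+0j)], [-0.11+0.00j,  (0.1+0j),  (-0.12+0j),  0.25-0.00j], [(0.14-0j),  (-0.12-0j),  (0.15-0j),  -0.30+0.00j], [(-0.28+0j),  (0.25+0j),  -0.30+0.00j,  (0.63-0j)]] + [[-0.46+0.00j, (0.11+0j), -0.29+0.00j, -0.39-0.00j], [(0.11-0j), (-0.03-0j), 0.07-0.00j, 0.10+0.00j], [(-0.29+0j), (0.07+0j), (-0.18+0j), (-0.25-0j)], [(-0.39+0j), 0.09+0.00j, -0.25+0.00j, (-0.33-0j)]] + [[(-0.1+0.18j), -0.30-0.03j, -0.04-0.26j, 0.06-0.03j], [(0.19+0.23j), (-0.21+0.39j), -0.37-0.09j, (-0.01-0.09j)], [(0.24-0.12j), (0.29+0.26j), -0.16+0.30j, (-0.08-0.01j)], [-0.01-0.06j, 0.08-0.04j, (0.06+0.06j), -0.01+0.02j]] + [[(-0.1-0.18j), -0.30+0.03j, -0.04+0.26j, (0.06+0.03j)], [(0.19-0.23j), (-0.21-0.39j), (-0.37+0.09j), -0.01+0.09j], [0.24+0.12j, 0.29-0.26j, -0.16-0.30j, -0.08+0.01j], [(-0.01+0.06j), (0.08+0.04j), 0.06-0.06j, -0.01-0.02j]]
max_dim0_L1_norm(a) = 1.97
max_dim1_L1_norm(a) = 1.92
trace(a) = -0.94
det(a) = -1.00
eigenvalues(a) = [(1+0j), (-1+0j), (-0.47+0.88j), (-0.47-0.88j)]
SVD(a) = [[-0.63, -0.64, 0.44, 0.01], [0.19, -0.33, -0.22, 0.90], [0.14, 0.43, 0.83, 0.33], [-0.74, 0.54, -0.27, 0.29]] @ diag([1.0065396291122655, 1.0030893787478181, 0.9991928492605696, 0.9957425988961223]) @ [[0.96, 0.01, 0.27, 0.1], [-0.02, 0.99, 0.02, 0.1], [0.13, 0.11, -0.1, -0.98], [0.25, 0.01, -0.96, 0.13]]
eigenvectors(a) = [[(0.36+0j), (0.68+0j), (-0.17-0.42j), -0.17+0.42j],[-0.31+0.00j, -0.17+0.00j, -0.66+0.00j, (-0.66-0j)],[(0.38+0j), (0.43+0j), (-0.14+0.56j), -0.14-0.56j],[(-0.79+0j), (0.58+0j), 0.12+0.08j, 0.12-0.08j]]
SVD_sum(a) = [[-0.6,-0.0,-0.17,-0.06], [0.19,0.0,0.05,0.02], [0.14,0.00,0.04,0.01], [-0.72,-0.00,-0.2,-0.08]] + [[0.01, -0.64, -0.01, -0.07],[0.01, -0.32, -0.01, -0.03],[-0.01, 0.43, 0.01, 0.04],[-0.01, 0.54, 0.01, 0.06]] + [[0.06, 0.05, -0.04, -0.43], [-0.03, -0.02, 0.02, 0.21], [0.11, 0.09, -0.08, -0.81], [-0.04, -0.03, 0.03, 0.26]] + [[0.0, 0.00, -0.01, 0.00], [0.22, 0.01, -0.86, 0.12], [0.08, 0.00, -0.31, 0.04], [0.07, 0.0, -0.28, 0.04]]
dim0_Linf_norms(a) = [0.69, 0.6, 0.79, 0.71]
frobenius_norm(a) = 2.00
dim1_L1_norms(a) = [1.92, 1.84, 1.9, 1.92]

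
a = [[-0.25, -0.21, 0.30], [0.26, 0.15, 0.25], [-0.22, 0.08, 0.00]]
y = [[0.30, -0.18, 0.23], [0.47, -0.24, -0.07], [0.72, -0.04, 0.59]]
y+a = [[0.05, -0.39, 0.53],[0.73, -0.09, 0.18],[0.5, 0.04, 0.59]]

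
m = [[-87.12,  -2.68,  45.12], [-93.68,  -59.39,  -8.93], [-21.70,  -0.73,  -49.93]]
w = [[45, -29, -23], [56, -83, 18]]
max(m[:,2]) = 45.12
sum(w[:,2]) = -5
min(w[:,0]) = 45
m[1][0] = -93.68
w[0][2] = -23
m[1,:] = [-93.68, -59.39, -8.93]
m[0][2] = 45.12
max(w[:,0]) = 56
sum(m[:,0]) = -202.5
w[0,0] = 45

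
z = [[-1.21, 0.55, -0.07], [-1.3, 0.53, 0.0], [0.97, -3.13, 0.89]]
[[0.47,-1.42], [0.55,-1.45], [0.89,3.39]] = z@[[-0.57, 0.84],[-0.36, -0.67],[0.36, 0.54]]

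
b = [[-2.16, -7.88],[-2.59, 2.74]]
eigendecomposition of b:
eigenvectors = [[-0.95, 0.72],[-0.32, -0.69]]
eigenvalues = [-4.85, 5.43]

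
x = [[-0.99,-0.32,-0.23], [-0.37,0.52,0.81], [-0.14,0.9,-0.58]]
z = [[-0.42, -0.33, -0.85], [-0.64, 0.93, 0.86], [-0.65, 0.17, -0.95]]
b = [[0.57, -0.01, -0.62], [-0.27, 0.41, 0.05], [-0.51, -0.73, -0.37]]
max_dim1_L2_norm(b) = 0.96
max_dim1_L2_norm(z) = 1.42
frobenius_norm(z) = 2.09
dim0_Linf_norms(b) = [0.57, 0.73, 0.62]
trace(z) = -0.44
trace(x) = -1.05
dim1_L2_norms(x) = [1.07, 1.03, 1.08]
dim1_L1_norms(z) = [1.6, 2.43, 1.77]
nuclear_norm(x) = 3.18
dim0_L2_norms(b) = [0.81, 0.84, 0.72]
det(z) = 0.40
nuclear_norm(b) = 2.23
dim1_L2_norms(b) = [0.84, 0.49, 0.96]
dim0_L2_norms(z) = [1.0, 1.0, 1.54]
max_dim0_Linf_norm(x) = 0.99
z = b + x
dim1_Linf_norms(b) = [0.62, 0.41, 0.73]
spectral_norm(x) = 1.09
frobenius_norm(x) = 1.83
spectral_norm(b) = 0.99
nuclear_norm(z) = 3.10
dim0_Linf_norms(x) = [0.99, 0.9, 0.81]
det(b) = -0.32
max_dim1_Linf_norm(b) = 0.73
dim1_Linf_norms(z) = [0.85, 0.93, 0.95]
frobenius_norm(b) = 1.37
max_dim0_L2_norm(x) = 1.09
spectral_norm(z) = 1.68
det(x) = 1.19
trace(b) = 0.61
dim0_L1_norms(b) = [1.35, 1.15, 1.04]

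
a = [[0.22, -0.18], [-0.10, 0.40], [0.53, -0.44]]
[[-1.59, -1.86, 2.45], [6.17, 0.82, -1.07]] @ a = [[1.13, -1.54], [0.71, -0.31]]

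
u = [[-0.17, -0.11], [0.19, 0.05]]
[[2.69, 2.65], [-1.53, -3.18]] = u@[[-2.76,-17.55], [-20.17,3.07]]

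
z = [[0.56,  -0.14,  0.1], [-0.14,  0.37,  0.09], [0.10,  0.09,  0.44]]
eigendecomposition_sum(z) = [[0.05, 0.07, -0.05], [0.07, 0.12, -0.08], [-0.05, -0.08, 0.06]] + [[0.51, -0.21, 0.16],[-0.21, 0.08, -0.06],[0.16, -0.06, 0.05]] + [[0.0, -0.0, -0.01], [-0.0, 0.17, 0.24], [-0.01, 0.24, 0.33]]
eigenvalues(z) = [0.22, 0.65, 0.5]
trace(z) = 1.37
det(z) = 0.07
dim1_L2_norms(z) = [0.59, 0.41, 0.46]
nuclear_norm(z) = 1.37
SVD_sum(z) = [[0.51, -0.21, 0.16], [-0.21, 0.08, -0.06], [0.16, -0.06, 0.05]] + [[0.00,-0.0,-0.01], [-0.00,0.17,0.24], [-0.01,0.24,0.33]] + [[0.05,0.07,-0.05], [0.07,0.12,-0.08], [-0.05,-0.08,0.06]]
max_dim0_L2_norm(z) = 0.59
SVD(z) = [[-0.89, 0.02, -0.45], [0.36, -0.58, -0.73], [-0.27, -0.82, 0.51]] @ diag([0.6473777586519208, 0.5015084561646875, 0.2211137851833916]) @ [[-0.89, 0.36, -0.27], [0.02, -0.58, -0.82], [-0.45, -0.73, 0.51]]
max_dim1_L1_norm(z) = 0.8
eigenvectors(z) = [[-0.45, -0.89, -0.02], [-0.73, 0.36, 0.58], [0.51, -0.27, 0.82]]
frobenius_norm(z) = 0.85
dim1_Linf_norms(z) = [0.56, 0.37, 0.44]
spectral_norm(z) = 0.65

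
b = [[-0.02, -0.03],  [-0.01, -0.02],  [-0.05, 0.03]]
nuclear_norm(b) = 0.10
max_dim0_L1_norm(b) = 0.08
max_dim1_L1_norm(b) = 0.08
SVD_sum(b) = [[-0.00, 0.0],[0.0, -0.00],[-0.05, 0.03]] + [[-0.02, -0.03], [-0.01, -0.02], [0.0, 0.00]]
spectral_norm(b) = 0.06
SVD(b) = [[-0.04, -0.85], [0.02, -0.53], [-1.0, 0.02]] @ diag([0.058362880110819186, 0.04235297185759396]) @ [[0.86, -0.5], [0.50, 0.86]]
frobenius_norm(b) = 0.07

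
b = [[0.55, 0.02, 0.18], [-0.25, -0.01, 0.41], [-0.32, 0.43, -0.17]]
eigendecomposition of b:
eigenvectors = [[(0.21+0.46j),(0.21-0.46j),(-0.11+0j)], [-0.64+0.00j,(-0.64-0j),(-0.66+0j)], [-0.58-0.04j,(-0.58+0.04j),(0.74+0j)]]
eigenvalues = [(0.44+0.21j), (0.44-0.21j), (-0.51+0j)]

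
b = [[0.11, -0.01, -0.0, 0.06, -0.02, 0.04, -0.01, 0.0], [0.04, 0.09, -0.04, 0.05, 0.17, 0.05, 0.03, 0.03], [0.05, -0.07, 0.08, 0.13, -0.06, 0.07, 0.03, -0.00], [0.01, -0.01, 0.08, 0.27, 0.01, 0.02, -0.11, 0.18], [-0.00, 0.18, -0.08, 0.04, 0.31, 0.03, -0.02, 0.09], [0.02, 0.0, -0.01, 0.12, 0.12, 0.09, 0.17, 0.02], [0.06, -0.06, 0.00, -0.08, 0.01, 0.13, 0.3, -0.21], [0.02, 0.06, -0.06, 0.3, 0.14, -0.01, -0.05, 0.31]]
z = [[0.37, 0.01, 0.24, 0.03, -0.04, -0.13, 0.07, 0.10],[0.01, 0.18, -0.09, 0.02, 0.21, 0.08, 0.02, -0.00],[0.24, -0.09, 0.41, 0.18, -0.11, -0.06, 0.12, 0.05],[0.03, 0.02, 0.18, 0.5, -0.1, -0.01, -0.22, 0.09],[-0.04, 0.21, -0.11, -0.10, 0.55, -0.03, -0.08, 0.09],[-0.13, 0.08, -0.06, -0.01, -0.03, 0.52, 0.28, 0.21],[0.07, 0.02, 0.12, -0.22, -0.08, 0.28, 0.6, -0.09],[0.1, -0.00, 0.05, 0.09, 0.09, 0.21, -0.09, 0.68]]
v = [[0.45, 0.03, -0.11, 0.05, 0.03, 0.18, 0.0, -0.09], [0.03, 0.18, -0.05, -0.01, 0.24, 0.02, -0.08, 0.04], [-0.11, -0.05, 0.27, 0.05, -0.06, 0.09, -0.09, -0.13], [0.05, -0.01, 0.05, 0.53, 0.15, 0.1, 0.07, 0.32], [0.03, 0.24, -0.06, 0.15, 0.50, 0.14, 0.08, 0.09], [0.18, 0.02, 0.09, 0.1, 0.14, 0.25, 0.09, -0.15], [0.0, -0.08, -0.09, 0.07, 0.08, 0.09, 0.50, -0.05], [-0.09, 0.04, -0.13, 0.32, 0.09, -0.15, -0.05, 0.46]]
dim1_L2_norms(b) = [0.13, 0.22, 0.2, 0.35, 0.38, 0.26, 0.41, 0.46]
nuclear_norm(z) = 3.81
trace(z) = 3.81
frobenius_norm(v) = 1.45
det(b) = 0.00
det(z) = -0.00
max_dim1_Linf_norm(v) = 0.53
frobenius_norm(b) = 0.91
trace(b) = 1.56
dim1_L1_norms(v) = [0.94, 0.65, 0.85, 1.28, 1.29, 1.02, 0.96, 1.33]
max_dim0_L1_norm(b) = 1.05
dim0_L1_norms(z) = [0.99, 0.61, 1.26, 1.15, 1.21, 1.32, 1.48, 1.31]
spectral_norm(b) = 0.67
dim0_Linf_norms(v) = [0.45, 0.24, 0.27, 0.53, 0.5, 0.25, 0.5, 0.46]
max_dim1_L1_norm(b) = 0.95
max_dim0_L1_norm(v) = 1.33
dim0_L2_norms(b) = [0.14, 0.23, 0.16, 0.46, 0.4, 0.19, 0.37, 0.43]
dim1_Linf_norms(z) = [0.37, 0.21, 0.41, 0.5, 0.55, 0.52, 0.6, 0.68]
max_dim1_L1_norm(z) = 1.48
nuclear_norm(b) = 1.74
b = z @ v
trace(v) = 3.14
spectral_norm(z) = 0.93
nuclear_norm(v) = 3.14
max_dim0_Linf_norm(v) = 0.53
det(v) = 0.00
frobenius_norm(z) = 1.69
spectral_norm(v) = 0.94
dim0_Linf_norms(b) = [0.11, 0.18, 0.08, 0.3, 0.31, 0.13, 0.3, 0.31]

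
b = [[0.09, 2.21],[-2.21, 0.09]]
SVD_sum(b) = [[0.09, 0.0], [-2.21, 0.00]] + [[0.00, 2.21], [0.0, 0.09]]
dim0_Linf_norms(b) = [2.21, 2.21]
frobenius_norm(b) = 3.13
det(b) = 4.89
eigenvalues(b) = [(0.09+2.21j), (0.09-2.21j)]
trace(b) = 0.18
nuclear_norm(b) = 4.42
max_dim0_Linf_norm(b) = 2.21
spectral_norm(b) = 2.21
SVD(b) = [[-0.04, 1.00], [1.0, 0.04]] @ diag([2.211831820008022, 2.211831820008022]) @ [[-1.00, -0.00], [0.0, 1.0]]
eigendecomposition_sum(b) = [[0.04+1.10j, (1.1-0.04j)], [-1.10+0.04j, 0.04+1.10j]] + [[0.04-1.10j,1.10+0.04j], [-1.10-0.04j,0.04-1.10j]]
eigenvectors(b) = [[(0.71+0j),0.71-0.00j], [0.71j,0.00-0.71j]]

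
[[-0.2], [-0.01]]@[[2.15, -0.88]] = [[-0.43, 0.18],[-0.02, 0.01]]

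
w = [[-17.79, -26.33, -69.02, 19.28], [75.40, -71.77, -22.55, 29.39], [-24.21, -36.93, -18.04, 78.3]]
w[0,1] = -26.33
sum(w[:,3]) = 126.97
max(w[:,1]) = -26.33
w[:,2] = [-69.02, -22.55, -18.04]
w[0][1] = -26.33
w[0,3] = 19.28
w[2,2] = -18.04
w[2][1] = -36.93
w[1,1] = -71.77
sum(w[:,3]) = 126.97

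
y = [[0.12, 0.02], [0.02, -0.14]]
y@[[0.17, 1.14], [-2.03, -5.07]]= [[-0.02, 0.04], [0.29, 0.73]]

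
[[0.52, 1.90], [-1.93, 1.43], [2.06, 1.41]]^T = [[0.52, -1.93, 2.06], [1.9, 1.43, 1.41]]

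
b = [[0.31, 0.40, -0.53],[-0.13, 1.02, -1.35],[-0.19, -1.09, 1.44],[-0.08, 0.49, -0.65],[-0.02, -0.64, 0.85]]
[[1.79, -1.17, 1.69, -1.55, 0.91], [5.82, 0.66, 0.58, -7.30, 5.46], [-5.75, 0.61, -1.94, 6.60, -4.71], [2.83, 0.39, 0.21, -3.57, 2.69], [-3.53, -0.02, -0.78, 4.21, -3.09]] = b @ [[-1.38, -3.98, 4.06, 3.63, -3.41], [-0.81, -5.59, -2.90, -4.60, 2.02], [-4.79, -4.33, -3.01, 1.58, -2.19]]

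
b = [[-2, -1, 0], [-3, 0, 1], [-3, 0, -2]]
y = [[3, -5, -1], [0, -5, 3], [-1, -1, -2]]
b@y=[[-6, 15, -1], [-10, 14, 1], [-7, 17, 7]]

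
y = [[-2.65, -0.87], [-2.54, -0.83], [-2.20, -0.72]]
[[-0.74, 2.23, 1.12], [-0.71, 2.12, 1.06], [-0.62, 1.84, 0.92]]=y @[[0.48,-0.17,0.78], [-0.61,-2.04,-3.66]]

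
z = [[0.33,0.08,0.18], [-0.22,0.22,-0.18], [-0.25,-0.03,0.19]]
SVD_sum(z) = [[0.33, -0.05, 0.13], [-0.27, 0.04, -0.11], [-0.14, 0.02, -0.06]] + [[0.01,0.01,-0.02], [0.06,0.08,-0.13], [-0.1,-0.13,0.20]] + [[-0.01, 0.12, 0.07], [-0.01, 0.1, 0.06], [-0.01, 0.07, 0.04]]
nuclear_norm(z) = 1.00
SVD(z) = [[-0.73, -0.07, 0.68], [0.6, -0.53, 0.59], [0.32, 0.84, 0.43]] @ diag([0.49219239067742027, 0.3080141564380501, 0.19817651221323382]) @ [[-0.92, 0.13, -0.36], [-0.38, -0.48, 0.79], [-0.07, 0.87, 0.49]]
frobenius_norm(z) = 0.61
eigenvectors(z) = [[(-0.41-0.4j), (-0.41+0.4j), (-0.06+0j)],[0.61+0.00j, (0.61-0j), (-0.91+0j)],[(0.48-0.29j), (0.48+0.29j), (0.42+0j)]]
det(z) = 0.03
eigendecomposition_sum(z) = [[0.16+0.06j, 0.03-0.04j, 0.10-0.09j],[(-0.17+0.07j), 0.01+0.06j, (-0.01+0.14j)],[-0.10+0.14j, 0.03+0.04j, 0.06+0.11j]] + [[(0.16-0.06j), 0.03+0.04j, 0.10+0.09j], [-0.17-0.07j, (0.01-0.06j), (-0.01-0.14j)], [(-0.1-0.14j), (0.03-0.04j), (0.06-0.11j)]] + [[(0.01-0j), 0.01-0.00j, (-0.01-0j)], [0.12-0.00j, (0.21-0j), -0.16-0.00j], [-0.05+0.00j, (-0.09+0j), (0.07+0j)]]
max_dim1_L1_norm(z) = 0.62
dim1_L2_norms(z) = [0.38, 0.36, 0.32]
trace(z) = 0.74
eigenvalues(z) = [(0.23+0.23j), (0.23-0.23j), (0.29+0j)]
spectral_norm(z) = 0.49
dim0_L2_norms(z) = [0.47, 0.24, 0.32]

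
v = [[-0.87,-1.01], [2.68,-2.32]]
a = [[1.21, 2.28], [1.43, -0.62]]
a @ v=[[5.06, -6.51], [-2.91, -0.01]]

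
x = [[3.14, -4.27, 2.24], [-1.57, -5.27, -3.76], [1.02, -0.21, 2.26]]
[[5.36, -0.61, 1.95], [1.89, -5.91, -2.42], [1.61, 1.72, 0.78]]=x @ [[0.22, -0.06, 0.97], [-0.81, 0.54, 0.22], [0.54, 0.84, -0.07]]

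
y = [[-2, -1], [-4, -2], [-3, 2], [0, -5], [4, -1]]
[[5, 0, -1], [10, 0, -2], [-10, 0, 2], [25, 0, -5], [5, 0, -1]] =y@[[0, 0, 0], [-5, 0, 1]]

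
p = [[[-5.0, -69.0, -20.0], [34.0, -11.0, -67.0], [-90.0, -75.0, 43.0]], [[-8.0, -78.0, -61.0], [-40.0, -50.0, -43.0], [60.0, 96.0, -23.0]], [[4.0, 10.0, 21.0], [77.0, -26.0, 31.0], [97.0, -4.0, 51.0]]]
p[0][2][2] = 43.0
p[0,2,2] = 43.0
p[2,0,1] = 10.0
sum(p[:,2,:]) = 155.0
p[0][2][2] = 43.0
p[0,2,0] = -90.0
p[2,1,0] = 77.0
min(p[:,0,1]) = -78.0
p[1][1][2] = -43.0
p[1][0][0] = -8.0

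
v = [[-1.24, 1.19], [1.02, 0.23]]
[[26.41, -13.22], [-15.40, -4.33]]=v @ [[-16.28, -1.41],[5.23, -12.58]]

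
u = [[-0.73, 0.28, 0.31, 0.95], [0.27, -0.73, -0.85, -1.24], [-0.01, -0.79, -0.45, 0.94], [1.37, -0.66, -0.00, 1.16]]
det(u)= -0.010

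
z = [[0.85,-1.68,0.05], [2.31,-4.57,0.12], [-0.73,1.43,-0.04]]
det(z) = -0.000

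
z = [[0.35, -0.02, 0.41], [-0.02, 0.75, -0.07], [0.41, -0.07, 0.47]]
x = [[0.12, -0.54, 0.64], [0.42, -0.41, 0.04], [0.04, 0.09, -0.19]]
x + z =[[0.47, -0.56, 1.05], [0.4, 0.34, -0.03], [0.45, 0.02, 0.28]]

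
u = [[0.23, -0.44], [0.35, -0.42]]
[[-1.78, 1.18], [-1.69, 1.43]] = u @ [[0.06, 2.36], [4.08, -1.45]]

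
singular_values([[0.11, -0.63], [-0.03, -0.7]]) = [0.94, 0.1]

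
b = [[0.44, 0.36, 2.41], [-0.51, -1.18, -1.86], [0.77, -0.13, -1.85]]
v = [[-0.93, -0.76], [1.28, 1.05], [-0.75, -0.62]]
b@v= [[-1.76, -1.45], [0.36, 0.3], [0.5, 0.43]]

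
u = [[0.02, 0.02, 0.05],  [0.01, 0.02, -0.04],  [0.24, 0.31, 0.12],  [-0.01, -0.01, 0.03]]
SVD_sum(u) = [[0.02,0.03,0.01], [0.01,0.01,0.0], [0.24,0.31,0.12], [-0.0,-0.00,-0.0]] + [[-0.01, -0.01, 0.04], [0.01, 0.01, -0.04], [0.00, 0.00, -0.00], [-0.00, -0.01, 0.03]] + [[0.0,-0.00,-0.0], [-0.0,0.0,0.0], [-0.0,0.0,0.00], [-0.0,0.0,0.00]]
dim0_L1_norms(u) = [0.28, 0.36, 0.24]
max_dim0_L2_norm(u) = 0.31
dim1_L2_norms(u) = [0.06, 0.05, 0.41, 0.03]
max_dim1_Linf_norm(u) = 0.31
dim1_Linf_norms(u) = [0.05, 0.04, 0.31, 0.03]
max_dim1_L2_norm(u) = 0.41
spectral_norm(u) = 0.41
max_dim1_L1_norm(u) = 0.67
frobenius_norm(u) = 0.42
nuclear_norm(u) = 0.48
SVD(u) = [[-0.10, 0.58, 0.28], [-0.02, -0.66, -0.39], [-0.99, -0.04, -0.03], [0.01, 0.48, -0.88]] @ diag([0.41223012557073335, 0.06817733193494041, 0.00426321265835818]) @ [[-0.58, -0.75, -0.3],[-0.14, -0.27, 0.95],[0.8, -0.60, -0.06]]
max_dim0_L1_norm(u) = 0.36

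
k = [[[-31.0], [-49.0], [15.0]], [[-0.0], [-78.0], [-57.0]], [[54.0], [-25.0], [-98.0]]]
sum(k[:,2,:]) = -140.0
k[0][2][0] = 15.0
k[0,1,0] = -49.0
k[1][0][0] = -0.0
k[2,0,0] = 54.0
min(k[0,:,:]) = -49.0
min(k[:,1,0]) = -78.0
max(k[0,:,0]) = 15.0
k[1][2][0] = -57.0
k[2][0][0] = 54.0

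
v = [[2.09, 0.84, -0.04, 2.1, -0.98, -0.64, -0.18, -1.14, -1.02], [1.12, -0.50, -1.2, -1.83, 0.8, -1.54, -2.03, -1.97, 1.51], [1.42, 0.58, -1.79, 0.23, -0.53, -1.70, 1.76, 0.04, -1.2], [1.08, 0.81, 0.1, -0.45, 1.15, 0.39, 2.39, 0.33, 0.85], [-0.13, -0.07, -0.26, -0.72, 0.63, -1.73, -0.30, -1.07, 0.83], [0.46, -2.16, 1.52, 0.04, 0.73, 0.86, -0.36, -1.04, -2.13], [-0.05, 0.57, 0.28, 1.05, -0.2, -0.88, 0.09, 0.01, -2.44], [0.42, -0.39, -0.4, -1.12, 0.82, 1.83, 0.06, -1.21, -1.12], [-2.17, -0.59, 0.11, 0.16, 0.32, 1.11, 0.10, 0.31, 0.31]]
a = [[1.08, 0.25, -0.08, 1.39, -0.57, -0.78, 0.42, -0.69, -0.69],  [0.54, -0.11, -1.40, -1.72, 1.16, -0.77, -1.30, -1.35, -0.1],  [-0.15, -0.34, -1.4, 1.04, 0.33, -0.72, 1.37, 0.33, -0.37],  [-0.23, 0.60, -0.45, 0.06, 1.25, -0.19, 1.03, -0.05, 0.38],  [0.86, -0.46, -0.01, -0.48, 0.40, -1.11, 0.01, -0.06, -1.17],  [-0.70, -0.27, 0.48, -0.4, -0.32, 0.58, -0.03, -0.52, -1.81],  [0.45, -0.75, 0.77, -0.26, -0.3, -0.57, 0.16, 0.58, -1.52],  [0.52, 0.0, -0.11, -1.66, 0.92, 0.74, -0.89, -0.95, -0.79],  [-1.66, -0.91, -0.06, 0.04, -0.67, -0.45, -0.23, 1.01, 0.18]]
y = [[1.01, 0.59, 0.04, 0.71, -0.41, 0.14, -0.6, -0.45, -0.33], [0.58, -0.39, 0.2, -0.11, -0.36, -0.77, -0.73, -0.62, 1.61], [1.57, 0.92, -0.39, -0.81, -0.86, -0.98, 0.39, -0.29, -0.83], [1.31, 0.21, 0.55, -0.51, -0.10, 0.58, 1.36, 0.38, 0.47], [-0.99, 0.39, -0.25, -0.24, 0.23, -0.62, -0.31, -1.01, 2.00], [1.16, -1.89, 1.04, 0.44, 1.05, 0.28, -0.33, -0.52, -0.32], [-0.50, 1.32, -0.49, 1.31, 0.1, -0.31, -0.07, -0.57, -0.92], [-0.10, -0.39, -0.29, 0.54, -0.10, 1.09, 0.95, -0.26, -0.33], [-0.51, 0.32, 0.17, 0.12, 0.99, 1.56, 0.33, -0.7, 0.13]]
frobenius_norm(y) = 6.80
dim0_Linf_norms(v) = [2.17, 2.16, 1.79, 2.1, 1.15, 1.83, 2.39, 1.97, 2.44]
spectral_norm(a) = 4.28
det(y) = -0.41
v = y + a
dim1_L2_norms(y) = [1.65, 2.18, 2.6, 2.21, 2.61, 2.8, 2.29, 1.68, 2.11]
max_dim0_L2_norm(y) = 2.95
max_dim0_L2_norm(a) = 3.03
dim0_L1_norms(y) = [7.73, 6.42, 3.42, 4.79, 4.2, 6.33, 5.07, 4.8, 6.94]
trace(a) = 0.00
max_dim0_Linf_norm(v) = 2.44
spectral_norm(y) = 3.44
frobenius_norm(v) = 9.99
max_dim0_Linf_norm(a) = 1.81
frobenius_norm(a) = 7.12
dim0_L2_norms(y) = [2.9, 2.67, 1.41, 1.93, 1.79, 2.47, 2.03, 1.73, 2.95]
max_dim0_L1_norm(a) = 7.05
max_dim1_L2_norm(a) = 3.27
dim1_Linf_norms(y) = [1.01, 1.61, 1.57, 1.36, 2.0, 1.89, 1.32, 1.09, 1.56]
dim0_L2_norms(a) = [2.45, 1.49, 2.23, 3.03, 2.23, 2.1, 2.38, 2.22, 2.89]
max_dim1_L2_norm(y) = 2.8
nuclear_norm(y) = 17.41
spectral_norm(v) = 5.27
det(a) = -0.06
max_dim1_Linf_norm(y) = 2.0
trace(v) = 0.03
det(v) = -933.32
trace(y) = 0.03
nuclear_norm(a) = 17.29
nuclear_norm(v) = 25.55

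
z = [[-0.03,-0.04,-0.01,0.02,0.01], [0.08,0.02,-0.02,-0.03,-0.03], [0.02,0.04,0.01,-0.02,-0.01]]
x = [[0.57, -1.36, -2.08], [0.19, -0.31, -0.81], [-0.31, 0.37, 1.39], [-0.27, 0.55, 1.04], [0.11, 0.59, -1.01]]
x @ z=[[-0.17, -0.13, 0.00, 0.09, 0.07], [-0.05, -0.05, -0.00, 0.03, 0.02], [0.07, 0.08, 0.01, -0.05, -0.03], [0.07, 0.06, 0.0, -0.04, -0.03], [0.02, -0.03, -0.02, 0.00, -0.01]]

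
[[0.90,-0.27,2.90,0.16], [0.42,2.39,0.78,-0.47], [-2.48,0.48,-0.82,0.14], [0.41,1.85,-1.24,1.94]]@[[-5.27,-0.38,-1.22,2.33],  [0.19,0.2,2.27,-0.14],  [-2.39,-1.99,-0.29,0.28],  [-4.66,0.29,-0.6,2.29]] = [[-12.47, -6.12, -2.65, 3.31],[-1.43, -1.37, 4.97, -0.21],[14.47, 2.71, 4.27, -5.75],[-7.89, 3.24, 2.89, 4.79]]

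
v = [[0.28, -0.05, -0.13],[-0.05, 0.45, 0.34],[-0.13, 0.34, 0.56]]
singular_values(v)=[0.88, 0.27, 0.14]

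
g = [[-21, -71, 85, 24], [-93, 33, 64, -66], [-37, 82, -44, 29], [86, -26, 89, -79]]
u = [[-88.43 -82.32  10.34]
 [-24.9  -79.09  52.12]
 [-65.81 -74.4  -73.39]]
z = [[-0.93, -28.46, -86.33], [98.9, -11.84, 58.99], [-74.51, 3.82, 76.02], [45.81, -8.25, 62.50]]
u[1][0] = -24.9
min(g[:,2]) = -44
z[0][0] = -0.93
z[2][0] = -74.51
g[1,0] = -93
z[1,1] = -11.84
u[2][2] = -73.39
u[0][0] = -88.43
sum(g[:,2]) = 194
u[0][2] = 10.34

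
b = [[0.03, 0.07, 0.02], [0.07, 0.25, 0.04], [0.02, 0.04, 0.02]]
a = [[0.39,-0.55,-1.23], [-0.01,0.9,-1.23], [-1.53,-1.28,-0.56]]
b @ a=[[-0.02, 0.02, -0.13],[-0.04, 0.14, -0.42],[-0.02, -0.00, -0.08]]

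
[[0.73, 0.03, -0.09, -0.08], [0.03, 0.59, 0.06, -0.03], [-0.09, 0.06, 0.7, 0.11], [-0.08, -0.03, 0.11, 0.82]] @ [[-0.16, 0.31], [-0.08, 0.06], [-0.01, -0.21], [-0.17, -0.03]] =[[-0.10, 0.25], [-0.05, 0.03], [-0.02, -0.17], [-0.13, -0.07]]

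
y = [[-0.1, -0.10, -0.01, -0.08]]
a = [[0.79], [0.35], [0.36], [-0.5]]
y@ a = [[-0.08]]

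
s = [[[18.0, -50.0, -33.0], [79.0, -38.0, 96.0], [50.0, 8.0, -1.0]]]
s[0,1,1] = -38.0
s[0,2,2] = -1.0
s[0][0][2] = -33.0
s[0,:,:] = [[18.0, -50.0, -33.0], [79.0, -38.0, 96.0], [50.0, 8.0, -1.0]]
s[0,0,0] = 18.0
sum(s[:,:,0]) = 147.0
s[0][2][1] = 8.0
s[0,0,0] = 18.0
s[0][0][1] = -50.0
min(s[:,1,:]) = -38.0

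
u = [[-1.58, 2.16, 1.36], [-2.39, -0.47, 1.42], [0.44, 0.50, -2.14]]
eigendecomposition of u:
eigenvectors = [[(0.7+0j),(0.7-0j),0.05+0.00j], [0.10+0.68j,0.10-0.68j,-0.55+0.00j], [0.20-0.05j,0.20+0.05j,0.84+0.00j]]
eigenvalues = [(-0.87+1.99j), (-0.87-1.99j), (-2.44+0j)]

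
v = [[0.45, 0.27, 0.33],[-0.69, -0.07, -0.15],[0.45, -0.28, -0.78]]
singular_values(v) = [0.98, 0.9, 0.1]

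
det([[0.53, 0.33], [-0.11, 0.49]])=0.296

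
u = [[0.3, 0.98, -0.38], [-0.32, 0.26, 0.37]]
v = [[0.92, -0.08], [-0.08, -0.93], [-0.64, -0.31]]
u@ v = [[0.44, -0.82], [-0.55, -0.33]]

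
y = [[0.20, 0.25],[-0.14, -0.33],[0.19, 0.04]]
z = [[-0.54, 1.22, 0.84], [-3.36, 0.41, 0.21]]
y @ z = [[-0.95,  0.35,  0.22], [1.18,  -0.31,  -0.19], [-0.24,  0.25,  0.17]]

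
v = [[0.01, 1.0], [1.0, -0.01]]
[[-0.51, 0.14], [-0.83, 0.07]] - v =[[-0.52, -0.86], [-1.83, 0.08]]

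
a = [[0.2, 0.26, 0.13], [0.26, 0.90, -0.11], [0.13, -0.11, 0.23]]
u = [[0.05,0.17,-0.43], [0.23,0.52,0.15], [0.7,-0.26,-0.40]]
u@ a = [[-0.0, 0.21, -0.11], [0.20, 0.51, 0.01], [0.02, -0.01, 0.03]]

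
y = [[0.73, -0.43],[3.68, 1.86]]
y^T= [[0.73,3.68], [-0.43,1.86]]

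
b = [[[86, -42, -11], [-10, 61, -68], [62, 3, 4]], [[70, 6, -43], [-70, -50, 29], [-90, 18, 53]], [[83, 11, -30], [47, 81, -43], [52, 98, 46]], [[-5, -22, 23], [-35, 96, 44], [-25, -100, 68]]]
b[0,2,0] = 62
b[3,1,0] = -35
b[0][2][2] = 4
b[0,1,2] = -68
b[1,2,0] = -90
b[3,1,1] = 96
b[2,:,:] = [[83, 11, -30], [47, 81, -43], [52, 98, 46]]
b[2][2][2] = 46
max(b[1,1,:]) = 29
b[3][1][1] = 96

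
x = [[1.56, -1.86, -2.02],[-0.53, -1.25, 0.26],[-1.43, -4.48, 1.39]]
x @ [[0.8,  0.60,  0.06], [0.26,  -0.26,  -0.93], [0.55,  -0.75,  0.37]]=[[-0.35, 2.93, 1.08], [-0.61, -0.19, 1.23], [-1.54, -0.74, 4.59]]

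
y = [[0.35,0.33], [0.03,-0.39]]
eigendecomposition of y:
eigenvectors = [[1.0, -0.40], [0.04, 0.92]]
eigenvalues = [0.36, -0.4]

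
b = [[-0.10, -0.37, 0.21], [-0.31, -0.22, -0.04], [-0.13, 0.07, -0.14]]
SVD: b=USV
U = [[-0.79,0.45,0.43], [-0.62,-0.64,-0.46], [0.06,-0.63,0.78]]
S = [0.53, 0.32, 0.0]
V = [[0.50, 0.82, -0.28], [0.73, -0.22, 0.65], [0.47, -0.53, -0.71]]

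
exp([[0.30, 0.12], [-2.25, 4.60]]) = [[0.03, 2.64], [-49.56, 94.75]]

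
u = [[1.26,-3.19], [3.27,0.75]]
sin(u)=[[11.11, -6.63], [6.80, 10.05]]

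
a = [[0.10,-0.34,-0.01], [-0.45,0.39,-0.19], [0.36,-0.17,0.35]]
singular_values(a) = [0.84, 0.3, 0.08]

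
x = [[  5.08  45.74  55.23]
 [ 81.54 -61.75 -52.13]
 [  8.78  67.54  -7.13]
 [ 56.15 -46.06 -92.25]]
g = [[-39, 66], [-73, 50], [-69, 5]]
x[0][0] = 5.08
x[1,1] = -61.75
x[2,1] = 67.54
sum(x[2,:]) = 69.19000000000001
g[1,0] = -73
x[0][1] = 45.74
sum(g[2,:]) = -64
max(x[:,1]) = 67.54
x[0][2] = 55.23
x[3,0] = 56.15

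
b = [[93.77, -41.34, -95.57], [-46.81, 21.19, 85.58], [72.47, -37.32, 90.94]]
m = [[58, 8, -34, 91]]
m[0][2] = -34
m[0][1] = 8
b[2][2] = 90.94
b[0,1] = -41.34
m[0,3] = 91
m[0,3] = 91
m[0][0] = 58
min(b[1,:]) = -46.81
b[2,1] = -37.32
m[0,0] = 58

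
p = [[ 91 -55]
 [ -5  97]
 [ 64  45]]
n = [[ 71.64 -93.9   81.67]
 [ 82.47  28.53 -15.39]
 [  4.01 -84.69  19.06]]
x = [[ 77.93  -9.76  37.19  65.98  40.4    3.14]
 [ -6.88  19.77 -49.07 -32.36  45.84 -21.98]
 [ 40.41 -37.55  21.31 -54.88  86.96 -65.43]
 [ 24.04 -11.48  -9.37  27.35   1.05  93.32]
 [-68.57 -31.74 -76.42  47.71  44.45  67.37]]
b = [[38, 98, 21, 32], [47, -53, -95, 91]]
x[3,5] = 93.32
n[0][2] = 81.67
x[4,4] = 44.45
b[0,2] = 21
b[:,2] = [21, -95]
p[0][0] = 91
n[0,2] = 81.67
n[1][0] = 82.47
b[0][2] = 21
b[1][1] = -53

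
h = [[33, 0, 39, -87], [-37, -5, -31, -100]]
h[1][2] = -31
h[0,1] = 0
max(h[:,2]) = 39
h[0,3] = -87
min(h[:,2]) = -31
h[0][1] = 0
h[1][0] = -37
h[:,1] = [0, -5]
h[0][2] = 39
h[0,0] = 33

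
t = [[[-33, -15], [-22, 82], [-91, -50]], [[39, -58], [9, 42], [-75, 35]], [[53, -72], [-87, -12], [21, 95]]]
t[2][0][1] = -72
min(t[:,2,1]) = -50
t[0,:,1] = [-15, 82, -50]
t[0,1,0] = -22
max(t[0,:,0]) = -22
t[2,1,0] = -87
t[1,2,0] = -75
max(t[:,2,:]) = 95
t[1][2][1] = 35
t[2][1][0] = -87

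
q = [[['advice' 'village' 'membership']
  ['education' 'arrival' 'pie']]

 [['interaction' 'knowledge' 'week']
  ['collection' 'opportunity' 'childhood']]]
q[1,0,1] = 'knowledge'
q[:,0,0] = ['advice', 'interaction']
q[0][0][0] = 'advice'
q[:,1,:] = [['education', 'arrival', 'pie'], ['collection', 'opportunity', 'childhood']]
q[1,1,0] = 'collection'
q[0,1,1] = 'arrival'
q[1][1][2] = 'childhood'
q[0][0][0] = 'advice'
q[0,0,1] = 'village'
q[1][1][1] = 'opportunity'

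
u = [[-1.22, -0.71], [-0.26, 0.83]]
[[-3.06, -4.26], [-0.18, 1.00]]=u @ [[2.23, 2.36], [0.48, 1.94]]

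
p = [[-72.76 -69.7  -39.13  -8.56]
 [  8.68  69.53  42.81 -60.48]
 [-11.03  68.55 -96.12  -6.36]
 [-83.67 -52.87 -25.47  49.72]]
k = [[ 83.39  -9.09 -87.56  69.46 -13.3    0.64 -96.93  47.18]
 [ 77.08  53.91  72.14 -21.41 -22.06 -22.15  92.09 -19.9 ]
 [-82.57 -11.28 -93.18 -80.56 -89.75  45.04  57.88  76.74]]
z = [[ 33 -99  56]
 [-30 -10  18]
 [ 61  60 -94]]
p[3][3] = 49.72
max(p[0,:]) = -8.56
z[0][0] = 33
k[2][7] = 76.74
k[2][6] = 57.88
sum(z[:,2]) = -20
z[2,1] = 60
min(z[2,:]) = -94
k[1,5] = -22.15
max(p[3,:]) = 49.72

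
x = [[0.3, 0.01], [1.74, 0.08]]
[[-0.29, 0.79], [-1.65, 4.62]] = x @[[-1.02, 2.58], [1.59, 1.62]]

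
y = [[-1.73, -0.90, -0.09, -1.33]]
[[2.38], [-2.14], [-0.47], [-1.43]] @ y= [[-4.12, -2.14, -0.21, -3.17], [3.7, 1.93, 0.19, 2.85], [0.81, 0.42, 0.04, 0.63], [2.47, 1.29, 0.13, 1.9]]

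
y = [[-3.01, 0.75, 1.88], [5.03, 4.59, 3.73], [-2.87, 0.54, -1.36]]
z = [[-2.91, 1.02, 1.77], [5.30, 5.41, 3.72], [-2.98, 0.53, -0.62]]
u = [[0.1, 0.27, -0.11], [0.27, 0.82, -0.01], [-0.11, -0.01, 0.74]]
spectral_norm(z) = 8.67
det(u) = -0.00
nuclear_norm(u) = 1.67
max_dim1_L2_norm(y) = 7.76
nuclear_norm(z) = 13.93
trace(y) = 0.22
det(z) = 41.05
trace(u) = 1.66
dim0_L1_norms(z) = [11.19, 6.96, 6.11]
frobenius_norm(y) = 9.16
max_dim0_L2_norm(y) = 6.53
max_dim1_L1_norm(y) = 13.35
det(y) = 51.83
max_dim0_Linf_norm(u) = 0.82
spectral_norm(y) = 8.14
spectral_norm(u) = 0.92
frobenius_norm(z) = 9.66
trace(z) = 1.88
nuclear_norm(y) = 13.64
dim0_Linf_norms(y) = [5.03, 4.59, 3.73]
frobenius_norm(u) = 1.18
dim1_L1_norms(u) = [0.48, 1.1, 0.86]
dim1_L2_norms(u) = [0.31, 0.86, 0.75]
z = y + u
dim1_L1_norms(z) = [5.7, 14.43, 4.13]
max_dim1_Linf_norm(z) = 5.41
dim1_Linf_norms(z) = [2.91, 5.41, 2.98]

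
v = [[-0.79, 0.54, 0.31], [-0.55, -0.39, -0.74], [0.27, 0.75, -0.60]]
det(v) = -1.005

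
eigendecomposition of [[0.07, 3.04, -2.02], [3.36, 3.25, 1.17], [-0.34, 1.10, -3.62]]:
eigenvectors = [[-0.48, -0.79, 0.57], [-0.87, 0.52, -0.36], [-0.09, 0.33, 0.73]]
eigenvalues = [5.22, -1.09, -4.43]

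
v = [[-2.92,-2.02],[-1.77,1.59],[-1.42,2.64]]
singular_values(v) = [3.78, 3.6]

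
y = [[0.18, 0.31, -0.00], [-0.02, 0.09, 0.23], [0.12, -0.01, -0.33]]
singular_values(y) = [0.42, 0.37, 0.01]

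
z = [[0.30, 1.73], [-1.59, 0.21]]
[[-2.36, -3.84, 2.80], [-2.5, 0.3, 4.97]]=z @[[1.36,-0.47,-2.85], [-1.6,-2.14,2.11]]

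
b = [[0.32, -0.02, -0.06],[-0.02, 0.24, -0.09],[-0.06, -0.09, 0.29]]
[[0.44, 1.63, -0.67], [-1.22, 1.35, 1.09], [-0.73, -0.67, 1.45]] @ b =[[0.15,0.44,-0.37], [-0.48,0.25,0.27], [-0.31,-0.28,0.52]]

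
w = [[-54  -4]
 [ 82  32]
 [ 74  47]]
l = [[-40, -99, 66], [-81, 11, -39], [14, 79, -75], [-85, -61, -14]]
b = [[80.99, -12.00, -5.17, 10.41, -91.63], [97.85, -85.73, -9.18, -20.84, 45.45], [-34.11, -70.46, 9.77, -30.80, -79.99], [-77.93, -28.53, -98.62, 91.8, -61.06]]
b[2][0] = -34.11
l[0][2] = 66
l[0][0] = -40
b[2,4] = -79.99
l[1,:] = [-81, 11, -39]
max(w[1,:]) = 82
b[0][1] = -12.0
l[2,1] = 79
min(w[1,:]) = 32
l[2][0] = 14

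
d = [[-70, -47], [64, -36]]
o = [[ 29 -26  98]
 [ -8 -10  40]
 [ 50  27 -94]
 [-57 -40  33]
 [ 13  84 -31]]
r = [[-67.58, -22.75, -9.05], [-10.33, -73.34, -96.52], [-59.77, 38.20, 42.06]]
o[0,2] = 98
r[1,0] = -10.33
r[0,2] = -9.05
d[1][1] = -36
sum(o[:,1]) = 35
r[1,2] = -96.52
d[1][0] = 64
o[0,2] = 98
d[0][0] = -70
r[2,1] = 38.2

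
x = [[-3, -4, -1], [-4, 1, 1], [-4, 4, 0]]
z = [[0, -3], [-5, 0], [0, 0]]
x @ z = [[20, 9], [-5, 12], [-20, 12]]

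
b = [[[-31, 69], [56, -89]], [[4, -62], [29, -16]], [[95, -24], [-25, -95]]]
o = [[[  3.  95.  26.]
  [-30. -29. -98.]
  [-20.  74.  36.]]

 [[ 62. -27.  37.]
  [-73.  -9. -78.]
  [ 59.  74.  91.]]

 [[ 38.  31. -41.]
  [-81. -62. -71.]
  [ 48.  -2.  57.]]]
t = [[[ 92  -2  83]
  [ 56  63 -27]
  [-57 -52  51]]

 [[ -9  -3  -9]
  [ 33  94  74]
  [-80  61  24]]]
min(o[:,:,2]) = -98.0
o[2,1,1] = -62.0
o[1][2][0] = 59.0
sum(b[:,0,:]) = 51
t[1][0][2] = -9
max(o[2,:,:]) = 57.0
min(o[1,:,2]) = -78.0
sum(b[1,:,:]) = -45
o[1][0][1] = -27.0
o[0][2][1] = 74.0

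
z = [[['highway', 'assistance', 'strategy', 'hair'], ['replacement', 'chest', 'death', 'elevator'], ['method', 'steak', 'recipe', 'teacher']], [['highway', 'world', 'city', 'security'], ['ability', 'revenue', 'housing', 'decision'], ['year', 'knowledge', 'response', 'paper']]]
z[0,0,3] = 'hair'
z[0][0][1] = 'assistance'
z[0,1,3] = 'elevator'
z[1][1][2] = 'housing'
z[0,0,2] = 'strategy'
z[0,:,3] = ['hair', 'elevator', 'teacher']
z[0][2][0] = 'method'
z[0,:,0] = ['highway', 'replacement', 'method']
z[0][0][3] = 'hair'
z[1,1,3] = 'decision'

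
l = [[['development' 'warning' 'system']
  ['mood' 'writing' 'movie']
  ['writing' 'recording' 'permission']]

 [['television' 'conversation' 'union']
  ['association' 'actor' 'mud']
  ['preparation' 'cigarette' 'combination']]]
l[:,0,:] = [['development', 'warning', 'system'], ['television', 'conversation', 'union']]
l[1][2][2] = 'combination'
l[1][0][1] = 'conversation'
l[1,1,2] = 'mud'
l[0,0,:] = ['development', 'warning', 'system']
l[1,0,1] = 'conversation'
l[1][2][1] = 'cigarette'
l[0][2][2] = 'permission'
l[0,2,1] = 'recording'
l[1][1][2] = 'mud'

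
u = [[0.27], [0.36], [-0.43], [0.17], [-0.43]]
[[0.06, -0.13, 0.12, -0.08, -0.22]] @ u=[[-0.00]]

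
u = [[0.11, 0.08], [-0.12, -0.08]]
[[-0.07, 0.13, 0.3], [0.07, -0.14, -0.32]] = u @ [[-0.36, 0.72, 2.18],[-0.36, 0.64, 0.79]]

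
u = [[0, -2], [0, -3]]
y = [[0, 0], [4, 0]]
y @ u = [[0, 0], [0, -8]]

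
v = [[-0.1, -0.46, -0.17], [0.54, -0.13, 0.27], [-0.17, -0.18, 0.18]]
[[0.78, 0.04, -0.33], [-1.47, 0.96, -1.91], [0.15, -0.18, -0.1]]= v @[[-2.02, 1.64, -2.51], [-0.62, -0.47, 1.72], [-1.71, 0.06, -1.22]]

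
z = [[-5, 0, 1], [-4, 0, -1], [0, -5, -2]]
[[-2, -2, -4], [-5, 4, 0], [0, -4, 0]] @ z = [[18, 20, 8], [9, 0, -9], [16, 0, 4]]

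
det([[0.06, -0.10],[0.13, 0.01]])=0.014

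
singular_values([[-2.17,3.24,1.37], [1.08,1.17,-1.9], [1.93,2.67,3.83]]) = [5.67, 3.27, 2.43]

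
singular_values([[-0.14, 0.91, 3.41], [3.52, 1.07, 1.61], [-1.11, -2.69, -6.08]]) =[7.98, 3.19, 0.4]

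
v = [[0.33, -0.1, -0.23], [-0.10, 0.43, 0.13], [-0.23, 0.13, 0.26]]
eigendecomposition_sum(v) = [[0.22, -0.23, -0.21], [-0.23, 0.23, 0.21], [-0.21, 0.21, 0.19]] + [[0.02, -0.00, 0.03], [-0.00, 0.0, -0.0], [0.03, -0.0, 0.04]] + [[0.09, 0.13, -0.05],[0.13, 0.2, -0.08],[-0.05, -0.08, 0.03]]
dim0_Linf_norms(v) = [0.33, 0.43, 0.26]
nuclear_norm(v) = 1.02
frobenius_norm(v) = 0.72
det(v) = 0.01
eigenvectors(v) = [[-0.59,0.62,-0.52], [0.6,-0.11,-0.80], [0.55,0.78,0.31]]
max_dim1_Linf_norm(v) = 0.43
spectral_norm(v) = 0.65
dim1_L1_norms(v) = [0.66, 0.66, 0.62]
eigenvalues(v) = [0.65, 0.06, 0.31]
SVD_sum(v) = [[0.22, -0.23, -0.21], [-0.23, 0.23, 0.21], [-0.21, 0.21, 0.19]] + [[0.09,0.13,-0.05], [0.13,0.2,-0.08], [-0.05,-0.08,0.03]] + [[0.02, -0.0, 0.03], [-0.00, 0.00, -0.0], [0.03, -0.0, 0.04]]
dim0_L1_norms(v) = [0.66, 0.66, 0.62]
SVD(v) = [[-0.59, -0.52, 0.62], [0.60, -0.80, -0.11], [0.55, 0.31, 0.78]] @ diag([0.64733302233409, 0.3138474489990694, 0.05881952866684066]) @ [[-0.59, 0.6, 0.55],[-0.52, -0.80, 0.31],[0.62, -0.11, 0.78]]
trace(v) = 1.02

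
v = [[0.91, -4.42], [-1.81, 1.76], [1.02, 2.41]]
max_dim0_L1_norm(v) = 8.59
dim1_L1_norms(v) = [5.33, 3.57, 3.43]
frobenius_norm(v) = 5.80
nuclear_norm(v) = 7.47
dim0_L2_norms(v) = [2.27, 5.33]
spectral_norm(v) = 5.42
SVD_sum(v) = [[0.87, -4.43], [-0.4, 2.04], [-0.42, 2.13]] + [[0.04, 0.01], [-1.41, -0.28], [1.44, 0.28]]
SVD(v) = [[-0.83, 0.02], [0.38, -0.70], [0.40, 0.71]] @ diag([5.4197027748251365, 2.052686491540469]) @ [[-0.19, 0.98], [0.98, 0.19]]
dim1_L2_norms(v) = [4.51, 2.52, 2.62]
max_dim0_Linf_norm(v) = 4.42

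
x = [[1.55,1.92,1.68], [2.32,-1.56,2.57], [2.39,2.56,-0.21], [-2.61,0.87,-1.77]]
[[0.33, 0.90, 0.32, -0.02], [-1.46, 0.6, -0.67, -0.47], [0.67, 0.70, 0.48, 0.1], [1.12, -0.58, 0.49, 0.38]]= x @ [[-0.2, 0.13, -0.08, -0.07], [0.44, 0.17, 0.26, 0.1], [-0.12, 0.22, -0.03, -0.06]]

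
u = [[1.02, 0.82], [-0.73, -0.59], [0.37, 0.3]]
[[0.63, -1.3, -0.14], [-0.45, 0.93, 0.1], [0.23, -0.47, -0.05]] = u @ [[0.19, -1.07, -0.29], [0.53, -0.26, 0.19]]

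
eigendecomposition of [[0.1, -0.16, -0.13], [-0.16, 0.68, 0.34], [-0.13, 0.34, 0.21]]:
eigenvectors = [[-0.24, 0.76, 0.61], [0.85, 0.46, -0.24], [0.46, -0.46, 0.76]]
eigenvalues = [0.91, 0.08, -0.0]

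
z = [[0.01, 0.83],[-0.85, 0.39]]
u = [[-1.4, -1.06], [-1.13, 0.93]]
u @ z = [[0.89, -1.58], [-0.8, -0.58]]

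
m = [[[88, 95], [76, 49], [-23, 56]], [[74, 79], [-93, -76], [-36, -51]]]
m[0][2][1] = 56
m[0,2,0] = -23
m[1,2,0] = -36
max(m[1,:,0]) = 74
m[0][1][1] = 49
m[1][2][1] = -51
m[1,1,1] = -76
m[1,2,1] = -51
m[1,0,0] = 74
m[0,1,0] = 76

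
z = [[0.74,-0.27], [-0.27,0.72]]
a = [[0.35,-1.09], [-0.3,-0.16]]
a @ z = [[0.55, -0.88], [-0.18, -0.03]]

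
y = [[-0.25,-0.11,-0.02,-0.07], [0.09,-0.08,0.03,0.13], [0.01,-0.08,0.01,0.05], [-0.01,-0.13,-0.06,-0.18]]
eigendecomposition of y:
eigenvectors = [[(-0.38+0.17j), (-0.38-0.17j), -0.86+0.00j, -0.03+0.00j], [(0.61+0j), 0.61-0.00j, 0.13+0.00j, (0.06+0j)], [(0.29+0.08j), 0.29-0.08j, -0.03+0.00j, (-0.96+0j)], [-0.15+0.58j, -0.15-0.58j, (0.49+0j), (0.28+0j)]]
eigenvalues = [(-0.15+0.15j), (-0.15-0.15j), (-0.19+0j), 0j]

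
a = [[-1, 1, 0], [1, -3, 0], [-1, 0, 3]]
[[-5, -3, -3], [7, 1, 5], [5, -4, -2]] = a @ [[4, 4, 2], [-1, 1, -1], [3, 0, 0]]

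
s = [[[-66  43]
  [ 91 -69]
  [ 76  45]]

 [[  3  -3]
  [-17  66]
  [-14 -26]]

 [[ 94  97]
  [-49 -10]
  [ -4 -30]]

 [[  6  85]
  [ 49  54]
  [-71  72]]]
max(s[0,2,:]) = 76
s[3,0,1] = 85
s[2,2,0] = -4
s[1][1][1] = 66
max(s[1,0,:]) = 3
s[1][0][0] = 3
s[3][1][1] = 54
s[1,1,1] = 66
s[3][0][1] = 85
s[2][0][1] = 97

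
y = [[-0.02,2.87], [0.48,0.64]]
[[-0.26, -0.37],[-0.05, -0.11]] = y @ [[0.02,-0.06],  [-0.09,-0.13]]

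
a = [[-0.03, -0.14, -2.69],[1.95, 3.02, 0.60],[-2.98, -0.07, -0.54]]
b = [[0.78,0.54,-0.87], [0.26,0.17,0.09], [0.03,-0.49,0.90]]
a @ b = [[-0.14,1.28,-2.41], [2.32,1.27,-0.88], [-2.36,-1.36,2.1]]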